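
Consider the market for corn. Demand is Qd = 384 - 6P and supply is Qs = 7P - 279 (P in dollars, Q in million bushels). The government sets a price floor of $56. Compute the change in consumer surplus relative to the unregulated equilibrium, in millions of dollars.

Equilibrium: 384 - 6P = 7P - 279, so 663 = 13P and P* = 51, Q* = 78.
The floor of 56 is above the equilibrium price 51, so it binds.
At P = 56: Qd = 384 - 6·56 = 48 and Qs = 7·56 - 279 = 113.
Consumer surplus without the control is ½ · (64 - 51) · 78 = 507.
With the floor, consumers buy 48 units at 56, so CS = ½ · (64 - 56) · 48 = 192.
Change in consumer surplus = 192 - 507 = -315.

-315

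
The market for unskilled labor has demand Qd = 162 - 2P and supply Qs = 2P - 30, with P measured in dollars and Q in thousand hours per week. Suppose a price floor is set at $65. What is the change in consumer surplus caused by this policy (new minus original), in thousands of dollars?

-833

Setting quantity demanded equal to quantity supplied, 162 - 2P = 2P - 30, gives P* = 48 and Q* = 66.
Because the floor (65) lies above the market-clearing price, it is binding.
At P = 65: Qd = 162 - 2·65 = 32 and Qs = 2·65 - 30 = 100.
Consumer surplus without the control is ½ · (81 - 48) · 66 = 1089.
With the floor, consumers buy 32 units at 65, so CS = ½ · (81 - 65) · 32 = 256.
Change in consumer surplus = 256 - 1089 = -833.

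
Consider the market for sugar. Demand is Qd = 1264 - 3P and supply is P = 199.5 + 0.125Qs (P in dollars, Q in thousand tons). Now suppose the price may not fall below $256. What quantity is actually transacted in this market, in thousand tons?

484

Rearranging supply gives Qs = 8P - 1596. Without the control the market clears where 1264 - 3P = 8P - 1596, i.e. P* = 260 and Q* = 484.
Since 256 is below P* = 260, the floor does not bind and the free-market outcome prevails.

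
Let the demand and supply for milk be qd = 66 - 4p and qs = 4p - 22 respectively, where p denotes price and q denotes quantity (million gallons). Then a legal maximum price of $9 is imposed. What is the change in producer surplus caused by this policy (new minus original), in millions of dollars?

In a free market, 66 - 4p = 4p - 22 gives the equilibrium p* = 11, q* = 22.
Since 9 < 11, the ceiling is binding.
At p = 9: qd = 66 - 4·9 = 30 and qs = 4·9 - 22 = 14.
Producer surplus without the control is ½ · (11 - 5.5) · 22 = 60.5.
With the ceiling, producers sell 14 units at 9, so PS = ½ · (9 - 5.5) · 14 = 24.5.
Change in producer surplus = 24.5 - 60.5 = -36.

-36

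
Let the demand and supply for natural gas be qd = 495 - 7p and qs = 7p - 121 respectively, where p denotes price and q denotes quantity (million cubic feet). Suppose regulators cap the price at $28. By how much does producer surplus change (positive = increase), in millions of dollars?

-2096

Without the control the market clears where 495 - 7p = 7p - 121, i.e. p* = 44 and q* = 187.
Since 28 < 44, the ceiling is binding.
At p = 28: qd = 495 - 7·28 = 299 and qs = 7·28 - 121 = 75.
Producer surplus without the control is ½ · (44 - 121/7) · 187 = 34969/14.
With the ceiling, producers sell 75 units at 28, so PS = ½ · (28 - 121/7) · 75 = 5625/14.
Change in producer surplus = 5625/14 - 34969/14 = -2096.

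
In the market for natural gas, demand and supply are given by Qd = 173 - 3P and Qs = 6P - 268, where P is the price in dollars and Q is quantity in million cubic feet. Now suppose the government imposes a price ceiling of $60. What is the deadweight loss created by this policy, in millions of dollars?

0

Without the control the market clears where 173 - 3P = 6P - 268, i.e. P* = 49 and Q* = 26.
Since 60 is above P* = 49, the ceiling does not bind and the free-market outcome prevails.
Since the control does not bind, no trades are prevented and deadweight loss is zero.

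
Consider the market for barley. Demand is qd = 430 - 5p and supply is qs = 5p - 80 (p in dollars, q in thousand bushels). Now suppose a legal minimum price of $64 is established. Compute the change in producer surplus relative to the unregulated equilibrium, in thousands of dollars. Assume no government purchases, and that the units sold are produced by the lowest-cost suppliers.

Setting quantity demanded equal to quantity supplied, 430 - 5p = 5p - 80, gives p* = 51 and q* = 175.
The floor of 64 is above the equilibrium price 51, so it binds.
At p = 64: qd = 430 - 5·64 = 110 and qs = 5·64 - 80 = 240.
Producer surplus without the control is ½ · (51 - 16) · 175 = 3062.5.
With the floor, 110 units are sold at 64. The supply price at q = 110 is 38, so PS = ½ · [(64 - 16) + (64 - 38)] · 110 = 4070.
Change in producer surplus = 4070 - 3062.5 = 1007.5.

1007.5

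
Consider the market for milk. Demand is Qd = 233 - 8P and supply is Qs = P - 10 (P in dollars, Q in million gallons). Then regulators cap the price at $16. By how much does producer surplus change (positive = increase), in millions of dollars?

-126.5

Equilibrium: 233 - 8P = P - 10, so 243 = 9P and P* = 27, Q* = 17.
Since 16 < 27, the ceiling is binding.
At P = 16: Qd = 233 - 8·16 = 105 and Qs = 16 - 10 = 6.
Producer surplus without the control is ½ · (27 - 10) · 17 = 144.5.
With the ceiling, producers sell 6 units at 16, so PS = ½ · (16 - 10) · 6 = 18.
Change in producer surplus = 18 - 144.5 = -126.5.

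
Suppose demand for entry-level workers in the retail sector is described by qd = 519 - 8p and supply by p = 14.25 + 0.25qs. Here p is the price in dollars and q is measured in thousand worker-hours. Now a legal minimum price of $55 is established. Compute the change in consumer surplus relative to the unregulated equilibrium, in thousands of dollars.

-749

Rearranging supply gives qs = 4p - 57. Without the control the market clears where 519 - 8p = 4p - 57, i.e. p* = 48 and q* = 135.
Because the floor (55) lies above the market-clearing price, it is binding.
At p = 55: qd = 519 - 8·55 = 79 and qs = 4·55 - 57 = 163.
Consumer surplus without the control is ½ · (64.875 - 48) · 135 = 1139.0625.
With the floor, consumers buy 79 units at 55, so CS = ½ · (64.875 - 55) · 79 = 390.0625.
Change in consumer surplus = 390.0625 - 1139.0625 = -749.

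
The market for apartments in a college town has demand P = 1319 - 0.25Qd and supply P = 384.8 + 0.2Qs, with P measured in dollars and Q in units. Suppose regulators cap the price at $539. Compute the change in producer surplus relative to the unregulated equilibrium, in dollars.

-371533.5

Rearranging demand gives Qd = 5276 - 4P; rearranging supply gives Qs = 5P - 1924. Setting quantity demanded equal to quantity supplied, 5276 - 4P = 5P - 1924, gives P* = 800 and Q* = 2076.
Because the ceiling (539) lies below the market-clearing price, it is binding.
At P = 539: Qd = 5276 - 4·539 = 3120 and Qs = 5·539 - 1924 = 771.
Producer surplus without the control is ½ · (800 - 384.8) · 2076 = 430977.6.
With the ceiling, producers sell 771 units at 539, so PS = ½ · (539 - 384.8) · 771 = 59444.1.
Change in producer surplus = 59444.1 - 430977.6 = -371533.5.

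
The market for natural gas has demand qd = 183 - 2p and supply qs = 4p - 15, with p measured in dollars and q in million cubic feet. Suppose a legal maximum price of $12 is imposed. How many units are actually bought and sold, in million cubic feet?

Without the control the market clears where 183 - 2p = 4p - 15, i.e. p* = 33 and q* = 117.
Since 12 < 33, the ceiling is binding.
At p = 12: qd = 183 - 2·12 = 159 and qs = 4·12 - 15 = 33.
The quantity actually transacted is the short side, supply: 33.

33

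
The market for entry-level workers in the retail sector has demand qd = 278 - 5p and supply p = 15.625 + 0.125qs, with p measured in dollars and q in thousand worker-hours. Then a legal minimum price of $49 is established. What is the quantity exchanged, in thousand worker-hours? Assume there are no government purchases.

33

Rearranging supply gives qs = 8p - 125. Equilibrium: 278 - 5p = 8p - 125, so 403 = 13p and p* = 31, q* = 123.
Because the floor (49) lies above the market-clearing price, it is binding.
At p = 49: qd = 278 - 5·49 = 33 and qs = 8·49 - 125 = 267.
The quantity actually transacted is the short side, demand: 33.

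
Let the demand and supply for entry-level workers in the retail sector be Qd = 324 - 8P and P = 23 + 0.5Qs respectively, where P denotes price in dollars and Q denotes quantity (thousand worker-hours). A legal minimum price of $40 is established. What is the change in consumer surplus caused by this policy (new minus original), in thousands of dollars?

-48

Rearranging supply gives Qs = 2P - 46. Setting quantity demanded equal to quantity supplied, 324 - 8P = 2P - 46, gives P* = 37 and Q* = 28.
The floor of 40 is above the equilibrium price 37, so it binds.
At P = 40: Qd = 324 - 8·40 = 4 and Qs = 2·40 - 46 = 34.
Consumer surplus without the control is ½ · (40.5 - 37) · 28 = 49.
With the floor, consumers buy 4 units at 40, so CS = ½ · (40.5 - 40) · 4 = 1.
Change in consumer surplus = 1 - 49 = -48.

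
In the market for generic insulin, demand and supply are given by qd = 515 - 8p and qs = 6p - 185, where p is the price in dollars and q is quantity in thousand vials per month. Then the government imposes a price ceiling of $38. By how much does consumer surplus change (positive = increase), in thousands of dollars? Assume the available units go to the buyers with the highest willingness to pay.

In a free market, 515 - 8p = 6p - 185 gives the equilibrium p* = 50, q* = 115.
The ceiling of 38 is below the equilibrium price 50, so it binds.
At p = 38: qd = 515 - 8·38 = 211 and qs = 6·38 - 185 = 43.
Consumer surplus without the control is ½ · (64.375 - 50) · 115 = 826.5625.
With the ceiling, 43 units are sold at 38 (assume they go to the highest-value buyers). The demand price at q = 43 is 59, so CS = ½ · [(64.375 - 38) + (59 - 38)] · 43 = 1018.5625.
Change in consumer surplus = 1018.5625 - 826.5625 = 192.

192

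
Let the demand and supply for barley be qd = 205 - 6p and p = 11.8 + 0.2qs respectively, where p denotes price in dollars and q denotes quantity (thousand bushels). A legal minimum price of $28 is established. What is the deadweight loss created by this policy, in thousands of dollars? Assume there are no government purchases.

Rearranging supply gives qs = 5p - 59. Setting quantity demanded equal to quantity supplied, 205 - 6p = 5p - 59, gives p* = 24 and q* = 61.
Since 28 > 24, the floor is binding.
At p = 28: qd = 205 - 6·28 = 37 and qs = 5·28 - 59 = 81.
Quantity traded falls to 37. At q = 37 the demand price is (205 - 37)/6 = 28 and the supply price is (59 + 37)/5 = 19.2.
Deadweight loss = ½ · (28 - 19.2) · (61 - 37) = ½ · 8.8 · 24 = 105.6.

105.6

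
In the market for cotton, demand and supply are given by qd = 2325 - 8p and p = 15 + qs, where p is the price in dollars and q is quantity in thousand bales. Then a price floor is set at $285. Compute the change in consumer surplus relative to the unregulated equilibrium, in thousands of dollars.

-3625

Rearranging supply gives qs = p - 15. In a free market, 2325 - 8p = p - 15 gives the equilibrium p* = 260, q* = 245.
Since 285 > 260, the floor is binding.
At p = 285: qd = 2325 - 8·285 = 45 and qs = 285 - 15 = 270.
Consumer surplus without the control is ½ · (290.625 - 260) · 245 = 3751.5625.
With the floor, consumers buy 45 units at 285, so CS = ½ · (290.625 - 285) · 45 = 126.5625.
Change in consumer surplus = 126.5625 - 3751.5625 = -3625.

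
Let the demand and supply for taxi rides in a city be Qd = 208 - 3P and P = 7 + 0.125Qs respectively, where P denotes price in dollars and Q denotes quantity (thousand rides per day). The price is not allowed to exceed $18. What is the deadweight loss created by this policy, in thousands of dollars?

528

Rearranging supply gives Qs = 8P - 56. Equilibrium: 208 - 3P = 8P - 56, so 264 = 11P and P* = 24, Q* = 136.
Because the ceiling (18) lies below the market-clearing price, it is binding.
At P = 18: Qd = 208 - 3·18 = 154 and Qs = 8·18 - 56 = 88.
Quantity traded falls to 88. At Q = 88 the demand price is (208 - 88)/3 = 40 and the supply price is (56 + 88)/8 = 18.
Deadweight loss = ½ · (40 - 18) · (136 - 88) = ½ · 22 · 48 = 528.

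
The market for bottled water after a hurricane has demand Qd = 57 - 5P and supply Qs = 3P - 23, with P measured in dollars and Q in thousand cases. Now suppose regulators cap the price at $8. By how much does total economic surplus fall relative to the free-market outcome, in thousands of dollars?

In a free market, 57 - 5P = 3P - 23 gives the equilibrium P* = 10, Q* = 7.
The ceiling of 8 is below the equilibrium price 10, so it binds.
At P = 8: Qd = 57 - 5·8 = 17 and Qs = 3·8 - 23 = 1.
Quantity traded falls to 1. At Q = 1 the demand price is (57 - 1)/5 = 11.2 and the supply price is (23 + 1)/3 = 8.
Deadweight loss = ½ · (11.2 - 8) · (7 - 1) = ½ · 3.2 · 6 = 9.6.

9.6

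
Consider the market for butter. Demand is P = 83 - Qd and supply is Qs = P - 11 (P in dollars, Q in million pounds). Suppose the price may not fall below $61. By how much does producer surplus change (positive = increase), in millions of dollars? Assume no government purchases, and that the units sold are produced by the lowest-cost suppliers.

Rearranging demand gives Qd = 83 - P. Without the control the market clears where 83 - P = P - 11, i.e. P* = 47 and Q* = 36.
Because the floor (61) lies above the market-clearing price, it is binding.
At P = 61: Qd = 83 - 61 = 22 and Qs = 61 - 11 = 50.
Producer surplus without the control is ½ · (47 - 11) · 36 = 648.
With the floor, 22 units are sold at 61. The supply price at Q = 22 is 33, so PS = ½ · [(61 - 11) + (61 - 33)] · 22 = 858.
Change in producer surplus = 858 - 648 = 210.

210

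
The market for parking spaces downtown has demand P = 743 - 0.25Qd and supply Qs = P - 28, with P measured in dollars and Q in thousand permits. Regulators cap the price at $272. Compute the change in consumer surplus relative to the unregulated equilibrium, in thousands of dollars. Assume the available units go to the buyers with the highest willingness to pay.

Rearranging demand gives Qd = 2972 - 4P. Without the control the market clears where 2972 - 4P = P - 28, i.e. P* = 600 and Q* = 572.
The ceiling of 272 is below the equilibrium price 600, so it binds.
At P = 272: Qd = 2972 - 4·272 = 1884 and Qs = 272 - 28 = 244.
Consumer surplus without the control is ½ · (743 - 600) · 572 = 40898.
With the ceiling, 244 units are sold at 272 (assume they go to the highest-value buyers). The demand price at Q = 244 is 682, so CS = ½ · [(743 - 272) + (682 - 272)] · 244 = 107482.
Change in consumer surplus = 107482 - 40898 = 66584.

66584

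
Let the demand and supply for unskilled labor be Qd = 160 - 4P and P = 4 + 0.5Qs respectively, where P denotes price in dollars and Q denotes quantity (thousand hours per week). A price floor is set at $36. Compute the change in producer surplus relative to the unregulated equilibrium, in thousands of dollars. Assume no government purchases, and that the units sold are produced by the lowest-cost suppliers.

-128

Rearranging supply gives Qs = 2P - 8. Without the control the market clears where 160 - 4P = 2P - 8, i.e. P* = 28 and Q* = 48.
The floor of 36 is above the equilibrium price 28, so it binds.
At P = 36: Qd = 160 - 4·36 = 16 and Qs = 2·36 - 8 = 64.
Producer surplus without the control is ½ · (28 - 4) · 48 = 576.
With the floor, 16 units are sold at 36. The supply price at Q = 16 is 12, so PS = ½ · [(36 - 4) + (36 - 12)] · 16 = 448.
Change in producer surplus = 448 - 576 = -128.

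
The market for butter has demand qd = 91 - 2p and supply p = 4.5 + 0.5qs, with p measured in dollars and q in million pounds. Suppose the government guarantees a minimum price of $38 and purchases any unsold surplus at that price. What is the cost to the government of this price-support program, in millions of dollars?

Rearranging supply gives qs = 2p - 9. In a free market, 91 - 2p = 2p - 9 gives the equilibrium p* = 25, q* = 41.
Since 38 > 25, the floor is binding.
At p = 38: qd = 91 - 2·38 = 15 and qs = 2·38 - 9 = 67.
Surplus = qs - qd = 52.
Government expenditure = surplus × support price = 52 × 38 = 1976.

1976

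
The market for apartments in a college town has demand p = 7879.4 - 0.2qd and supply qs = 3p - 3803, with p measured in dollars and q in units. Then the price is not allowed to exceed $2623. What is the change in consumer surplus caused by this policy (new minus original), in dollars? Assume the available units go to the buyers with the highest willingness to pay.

Rearranging demand gives qd = 39397 - 5p. Without the control the market clears where 39397 - 5p = 3p - 3803, i.e. p* = 5400 and q* = 12397.
Because the ceiling (2623) lies below the market-clearing price, it is binding.
At p = 2623: qd = 39397 - 5·2623 = 26282 and qs = 3·2623 - 3803 = 4066.
Consumer surplus without the control is ½ · (7879.4 - 5400) · 12397 = 15368560.9.
With the ceiling, 4066 units are sold at 2623 (assume they go to the highest-value buyers). The demand price at q = 4066 is 7066.2, so CS = ½ · [(7879.4 - 2623) + (7066.2 - 2623)] · 4066 = 19719286.8.
Change in consumer surplus = 19719286.8 - 15368560.9 = 4350725.9.

4350725.9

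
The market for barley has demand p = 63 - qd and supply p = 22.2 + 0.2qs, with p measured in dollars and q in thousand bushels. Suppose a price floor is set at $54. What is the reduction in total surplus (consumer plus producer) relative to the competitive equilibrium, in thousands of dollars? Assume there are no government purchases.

Rearranging demand gives qd = 63 - p; rearranging supply gives qs = 5p - 111. Without the control the market clears where 63 - p = 5p - 111, i.e. p* = 29 and q* = 34.
The floor of 54 is above the equilibrium price 29, so it binds.
At p = 54: qd = 63 - 54 = 9 and qs = 5·54 - 111 = 159.
Quantity traded falls to 9. At q = 9 the demand price is 63 - 9 = 54 and the supply price is (111 + 9)/5 = 24.
Deadweight loss = ½ · (54 - 24) · (34 - 9) = ½ · 30 · 25 = 375.

375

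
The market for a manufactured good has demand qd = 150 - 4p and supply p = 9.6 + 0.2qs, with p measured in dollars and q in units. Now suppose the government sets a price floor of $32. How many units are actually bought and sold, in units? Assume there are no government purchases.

Rearranging supply gives qs = 5p - 48. Equilibrium: 150 - 4p = 5p - 48, so 198 = 9p and p* = 22, q* = 62.
The floor of 32 is above the equilibrium price 22, so it binds.
At p = 32: qd = 150 - 4·32 = 22 and qs = 5·32 - 48 = 112.
The quantity actually transacted is the short side, demand: 22.

22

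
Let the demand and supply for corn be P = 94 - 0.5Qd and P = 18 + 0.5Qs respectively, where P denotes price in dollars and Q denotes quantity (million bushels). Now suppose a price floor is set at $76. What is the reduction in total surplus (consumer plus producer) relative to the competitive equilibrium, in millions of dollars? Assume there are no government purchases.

800

Rearranging demand gives Qd = 188 - 2P; rearranging supply gives Qs = 2P - 36. Equilibrium: 188 - 2P = 2P - 36, so 224 = 4P and P* = 56, Q* = 76.
Because the floor (76) lies above the market-clearing price, it is binding.
At P = 76: Qd = 188 - 2·76 = 36 and Qs = 2·76 - 36 = 116.
Quantity traded falls to 36. At Q = 36 the demand price is (188 - 36)/2 = 76 and the supply price is (36 + 36)/2 = 36.
Deadweight loss = ½ · (76 - 36) · (76 - 36) = ½ · 40 · 40 = 800.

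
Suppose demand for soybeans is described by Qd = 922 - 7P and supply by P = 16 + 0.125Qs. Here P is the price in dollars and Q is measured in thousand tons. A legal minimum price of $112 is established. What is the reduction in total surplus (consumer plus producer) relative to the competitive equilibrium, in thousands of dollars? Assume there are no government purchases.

Rearranging supply gives Qs = 8P - 128. In a free market, 922 - 7P = 8P - 128 gives the equilibrium P* = 70, Q* = 432.
Since 112 > 70, the floor is binding.
At P = 112: Qd = 922 - 7·112 = 138 and Qs = 8·112 - 128 = 768.
Quantity traded falls to 138. At Q = 138 the demand price is (922 - 138)/7 = 112 and the supply price is (128 + 138)/8 = 33.25.
Deadweight loss = ½ · (112 - 33.25) · (432 - 138) = ½ · 78.75 · 294 = 11576.25.

11576.25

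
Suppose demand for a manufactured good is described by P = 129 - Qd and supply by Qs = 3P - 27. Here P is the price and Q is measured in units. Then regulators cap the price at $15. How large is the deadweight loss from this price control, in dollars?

Rearranging demand gives Qd = 129 - P. Setting quantity demanded equal to quantity supplied, 129 - P = 3P - 27, gives P* = 39 and Q* = 90.
The ceiling of 15 is below the equilibrium price 39, so it binds.
At P = 15: Qd = 129 - 15 = 114 and Qs = 3·15 - 27 = 18.
Quantity traded falls to 18. At Q = 18 the demand price is 129 - 18 = 111 and the supply price is (27 + 18)/3 = 15.
Deadweight loss = ½ · (111 - 15) · (90 - 18) = ½ · 96 · 72 = 3456.

3456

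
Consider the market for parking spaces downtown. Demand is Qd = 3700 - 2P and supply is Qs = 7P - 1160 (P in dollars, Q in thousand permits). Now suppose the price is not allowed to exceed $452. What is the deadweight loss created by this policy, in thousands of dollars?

Without the control the market clears where 3700 - 2P = 7P - 1160, i.e. P* = 540 and Q* = 2620.
Because the ceiling (452) lies below the market-clearing price, it is binding.
At P = 452: Qd = 3700 - 2·452 = 2796 and Qs = 7·452 - 1160 = 2004.
Quantity traded falls to 2004. At Q = 2004 the demand price is (3700 - 2004)/2 = 848 and the supply price is (1160 + 2004)/7 = 452.
Deadweight loss = ½ · (848 - 452) · (2620 - 2004) = ½ · 396 · 616 = 121968.

121968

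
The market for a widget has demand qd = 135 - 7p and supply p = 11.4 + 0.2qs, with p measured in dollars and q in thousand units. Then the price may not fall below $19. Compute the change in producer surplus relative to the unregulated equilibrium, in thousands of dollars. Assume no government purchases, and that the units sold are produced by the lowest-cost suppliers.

Rearranging supply gives qs = 5p - 57. Equilibrium: 135 - 7p = 5p - 57, so 192 = 12p and p* = 16, q* = 23.
Since 19 > 16, the floor is binding.
At p = 19: qd = 135 - 7·19 = 2 and qs = 5·19 - 57 = 38.
Producer surplus without the control is ½ · (16 - 11.4) · 23 = 52.9.
With the floor, 2 units are sold at 19. The supply price at q = 2 is 11.8, so PS = ½ · [(19 - 11.4) + (19 - 11.8)] · 2 = 14.8.
Change in producer surplus = 14.8 - 52.9 = -38.1.

-38.1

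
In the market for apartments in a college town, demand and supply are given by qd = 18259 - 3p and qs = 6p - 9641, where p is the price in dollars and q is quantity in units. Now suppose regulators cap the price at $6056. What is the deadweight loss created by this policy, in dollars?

Equilibrium: 18259 - 3p = 6p - 9641, so 27900 = 9p and p* = 3100, q* = 8959.
Since 6056 is above p* = 3100, the ceiling does not bind and the free-market outcome prevails.
Since the control does not bind, no trades are prevented and deadweight loss is zero.

0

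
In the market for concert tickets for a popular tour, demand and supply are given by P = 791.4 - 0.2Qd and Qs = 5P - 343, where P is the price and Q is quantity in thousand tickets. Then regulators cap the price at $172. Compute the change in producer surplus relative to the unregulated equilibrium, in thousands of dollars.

Rearranging demand gives Qd = 3957 - 5P. Equilibrium: 3957 - 5P = 5P - 343, so 4300 = 10P and P* = 430, Q* = 1807.
Because the ceiling (172) lies below the market-clearing price, it is binding.
At P = 172: Qd = 3957 - 5·172 = 3097 and Qs = 5·172 - 343 = 517.
Producer surplus without the control is ½ · (430 - 68.6) · 1807 = 326524.9.
With the ceiling, producers sell 517 units at 172, so PS = ½ · (172 - 68.6) · 517 = 26728.9.
Change in producer surplus = 26728.9 - 326524.9 = -299796.

-299796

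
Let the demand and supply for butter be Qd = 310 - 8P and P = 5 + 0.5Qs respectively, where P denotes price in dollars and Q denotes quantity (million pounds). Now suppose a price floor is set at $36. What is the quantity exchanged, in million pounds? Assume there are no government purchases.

22

Rearranging supply gives Qs = 2P - 10. Without the control the market clears where 310 - 8P = 2P - 10, i.e. P* = 32 and Q* = 54.
Because the floor (36) lies above the market-clearing price, it is binding.
At P = 36: Qd = 310 - 8·36 = 22 and Qs = 2·36 - 10 = 62.
The quantity actually transacted is the short side, demand: 22.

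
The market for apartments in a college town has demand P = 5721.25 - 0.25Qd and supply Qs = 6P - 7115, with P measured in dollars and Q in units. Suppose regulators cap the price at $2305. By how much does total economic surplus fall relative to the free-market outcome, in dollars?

3622687.5

Rearranging demand gives Qd = 22885 - 4P. Without the control the market clears where 22885 - 4P = 6P - 7115, i.e. P* = 3000 and Q* = 10885.
The ceiling of 2305 is below the equilibrium price 3000, so it binds.
At P = 2305: Qd = 22885 - 4·2305 = 13665 and Qs = 6·2305 - 7115 = 6715.
Quantity traded falls to 6715. At Q = 6715 the demand price is (22885 - 6715)/4 = 4042.5 and the supply price is (7115 + 6715)/6 = 2305.
Deadweight loss = ½ · (4042.5 - 2305) · (10885 - 6715) = ½ · 1737.5 · 4170 = 3622687.5.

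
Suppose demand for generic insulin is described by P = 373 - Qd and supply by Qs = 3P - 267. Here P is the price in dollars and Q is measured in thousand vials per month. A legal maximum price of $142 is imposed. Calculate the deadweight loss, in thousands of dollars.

Rearranging demand gives Qd = 373 - P. In a free market, 373 - P = 3P - 267 gives the equilibrium P* = 160, Q* = 213.
Because the ceiling (142) lies below the market-clearing price, it is binding.
At P = 142: Qd = 373 - 142 = 231 and Qs = 3·142 - 267 = 159.
Quantity traded falls to 159. At Q = 159 the demand price is 373 - 159 = 214 and the supply price is (267 + 159)/3 = 142.
Deadweight loss = ½ · (214 - 142) · (213 - 159) = ½ · 72 · 54 = 1944.

1944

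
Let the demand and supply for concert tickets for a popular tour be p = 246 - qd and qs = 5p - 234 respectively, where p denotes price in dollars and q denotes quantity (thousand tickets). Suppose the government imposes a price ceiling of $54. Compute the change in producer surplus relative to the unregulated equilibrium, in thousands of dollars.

Rearranging demand gives qd = 246 - p. Equilibrium: 246 - p = 5p - 234, so 480 = 6p and p* = 80, q* = 166.
The ceiling of 54 is below the equilibrium price 80, so it binds.
At p = 54: qd = 246 - 54 = 192 and qs = 5·54 - 234 = 36.
Producer surplus without the control is ½ · (80 - 46.8) · 166 = 2755.6.
With the ceiling, producers sell 36 units at 54, so PS = ½ · (54 - 46.8) · 36 = 129.6.
Change in producer surplus = 129.6 - 2755.6 = -2626.

-2626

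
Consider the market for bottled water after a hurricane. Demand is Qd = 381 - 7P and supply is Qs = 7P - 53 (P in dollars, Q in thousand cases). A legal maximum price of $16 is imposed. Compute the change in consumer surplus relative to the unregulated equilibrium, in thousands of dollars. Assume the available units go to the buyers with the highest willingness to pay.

Equilibrium: 381 - 7P = 7P - 53, so 434 = 14P and P* = 31, Q* = 164.
Because the ceiling (16) lies below the market-clearing price, it is binding.
At P = 16: Qd = 381 - 7·16 = 269 and Qs = 7·16 - 53 = 59.
Consumer surplus without the control is ½ · (381/7 - 31) · 164 = 13448/7.
With the ceiling, 59 units are sold at 16 (assume they go to the highest-value buyers). The demand price at Q = 59 is 46, so CS = ½ · [(381/7 - 16) + (46 - 16)] · 59 = 28261/14.
Change in consumer surplus = 28261/14 - 13448/7 = 97.5.

97.5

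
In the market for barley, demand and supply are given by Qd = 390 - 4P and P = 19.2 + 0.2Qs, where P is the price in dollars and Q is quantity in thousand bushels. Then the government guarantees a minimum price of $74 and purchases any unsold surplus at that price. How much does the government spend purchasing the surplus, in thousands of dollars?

13320

Rearranging supply gives Qs = 5P - 96. Setting quantity demanded equal to quantity supplied, 390 - 4P = 5P - 96, gives P* = 54 and Q* = 174.
Because the floor (74) lies above the market-clearing price, it is binding.
At P = 74: Qd = 390 - 4·74 = 94 and Qs = 5·74 - 96 = 274.
Surplus = Qs - Qd = 180.
Government expenditure = surplus × support price = 180 × 74 = 13320.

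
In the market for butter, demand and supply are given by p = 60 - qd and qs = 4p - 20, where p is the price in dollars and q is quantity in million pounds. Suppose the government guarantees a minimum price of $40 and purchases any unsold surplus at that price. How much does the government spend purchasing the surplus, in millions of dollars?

4800

Rearranging demand gives qd = 60 - p. Without the control the market clears where 60 - p = 4p - 20, i.e. p* = 16 and q* = 44.
The floor of 40 is above the equilibrium price 16, so it binds.
At p = 40: qd = 60 - 40 = 20 and qs = 4·40 - 20 = 140.
Surplus = qs - qd = 120.
Government expenditure = surplus × support price = 120 × 40 = 4800.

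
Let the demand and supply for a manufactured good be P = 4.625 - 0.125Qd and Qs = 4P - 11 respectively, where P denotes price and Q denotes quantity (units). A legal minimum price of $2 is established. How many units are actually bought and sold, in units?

Rearranging demand gives Qd = 37 - 8P. In a free market, 37 - 8P = 4P - 11 gives the equilibrium P* = 4, Q* = 5.
Since 2 is below P* = 4, the floor does not bind and the free-market outcome prevails.

5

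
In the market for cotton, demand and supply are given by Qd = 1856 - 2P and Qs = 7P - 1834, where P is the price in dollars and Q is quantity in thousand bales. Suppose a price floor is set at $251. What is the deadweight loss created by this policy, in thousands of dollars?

Setting quantity demanded equal to quantity supplied, 1856 - 2P = 7P - 1834, gives P* = 410 and Q* = 1036.
Since 251 is below P* = 410, the floor does not bind and the free-market outcome prevails.
Since the control does not bind, no trades are prevented and deadweight loss is zero.

0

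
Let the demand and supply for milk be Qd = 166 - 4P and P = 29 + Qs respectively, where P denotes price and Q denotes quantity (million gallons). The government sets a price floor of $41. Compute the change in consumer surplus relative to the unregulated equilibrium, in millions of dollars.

-12

Rearranging supply gives Qs = P - 29. Setting quantity demanded equal to quantity supplied, 166 - 4P = P - 29, gives P* = 39 and Q* = 10.
Because the floor (41) lies above the market-clearing price, it is binding.
At P = 41: Qd = 166 - 4·41 = 2 and Qs = 41 - 29 = 12.
Consumer surplus without the control is ½ · (41.5 - 39) · 10 = 12.5.
With the floor, consumers buy 2 units at 41, so CS = ½ · (41.5 - 41) · 2 = 0.5.
Change in consumer surplus = 0.5 - 12.5 = -12.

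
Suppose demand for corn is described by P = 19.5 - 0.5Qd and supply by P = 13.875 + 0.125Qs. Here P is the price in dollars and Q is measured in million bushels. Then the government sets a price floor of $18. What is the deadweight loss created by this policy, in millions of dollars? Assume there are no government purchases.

Rearranging demand gives Qd = 39 - 2P; rearranging supply gives Qs = 8P - 111. In a free market, 39 - 2P = 8P - 111 gives the equilibrium P* = 15, Q* = 9.
Because the floor (18) lies above the market-clearing price, it is binding.
At P = 18: Qd = 39 - 2·18 = 3 and Qs = 8·18 - 111 = 33.
Quantity traded falls to 3. At Q = 3 the demand price is (39 - 3)/2 = 18 and the supply price is (111 + 3)/8 = 14.25.
Deadweight loss = ½ · (18 - 14.25) · (9 - 3) = ½ · 3.75 · 6 = 11.25.

11.25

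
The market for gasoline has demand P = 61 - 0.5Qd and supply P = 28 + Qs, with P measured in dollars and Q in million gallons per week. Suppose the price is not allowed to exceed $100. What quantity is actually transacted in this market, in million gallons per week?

22

Rearranging demand gives Qd = 122 - 2P; rearranging supply gives Qs = P - 28. Without the control the market clears where 122 - 2P = P - 28, i.e. P* = 50 and Q* = 22.
The ceiling of 100 is above the equilibrium price 50, so it is not binding; the market clears at P* = 50, Q* = 22.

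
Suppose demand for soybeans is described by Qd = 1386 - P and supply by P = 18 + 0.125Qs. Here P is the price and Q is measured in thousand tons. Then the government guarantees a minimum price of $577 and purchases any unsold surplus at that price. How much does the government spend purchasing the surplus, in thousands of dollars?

2113551

Rearranging supply gives Qs = 8P - 144. Without the control the market clears where 1386 - P = 8P - 144, i.e. P* = 170 and Q* = 1216.
The floor of 577 is above the equilibrium price 170, so it binds.
At P = 577: Qd = 1386 - 577 = 809 and Qs = 8·577 - 144 = 4472.
Surplus = Qs - Qd = 3663.
Government expenditure = surplus × support price = 3663 × 577 = 2113551.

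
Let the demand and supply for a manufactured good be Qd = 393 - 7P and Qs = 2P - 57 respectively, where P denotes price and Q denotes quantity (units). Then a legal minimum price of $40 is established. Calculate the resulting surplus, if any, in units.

Without the control the market clears where 393 - 7P = 2P - 57, i.e. P* = 50 and Q* = 43.
Since 40 is below P* = 50, the floor does not bind and the free-market outcome prevails.
Since the control does not bind, there is no surplus.

0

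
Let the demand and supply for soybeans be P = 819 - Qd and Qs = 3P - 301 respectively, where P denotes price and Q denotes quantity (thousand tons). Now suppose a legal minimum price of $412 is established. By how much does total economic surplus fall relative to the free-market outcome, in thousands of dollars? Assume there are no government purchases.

Rearranging demand gives Qd = 819 - P. In a free market, 819 - P = 3P - 301 gives the equilibrium P* = 280, Q* = 539.
Because the floor (412) lies above the market-clearing price, it is binding.
At P = 412: Qd = 819 - 412 = 407 and Qs = 3·412 - 301 = 935.
Quantity traded falls to 407. At Q = 407 the demand price is 819 - 407 = 412 and the supply price is (301 + 407)/3 = 236.
Deadweight loss = ½ · (412 - 236) · (539 - 407) = ½ · 176 · 132 = 11616.

11616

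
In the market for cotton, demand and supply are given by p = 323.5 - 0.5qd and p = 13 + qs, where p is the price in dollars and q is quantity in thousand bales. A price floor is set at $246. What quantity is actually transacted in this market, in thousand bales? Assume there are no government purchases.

Rearranging demand gives qd = 647 - 2p; rearranging supply gives qs = p - 13. Equilibrium: 647 - 2p = p - 13, so 660 = 3p and p* = 220, q* = 207.
The floor of 246 is above the equilibrium price 220, so it binds.
At p = 246: qd = 647 - 2·246 = 155 and qs = 246 - 13 = 233.
The quantity actually transacted is the short side, demand: 155.

155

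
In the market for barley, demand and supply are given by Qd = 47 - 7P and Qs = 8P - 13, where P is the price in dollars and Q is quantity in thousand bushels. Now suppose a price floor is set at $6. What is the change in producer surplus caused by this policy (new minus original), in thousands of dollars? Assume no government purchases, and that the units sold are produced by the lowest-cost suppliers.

Setting quantity demanded equal to quantity supplied, 47 - 7P = 8P - 13, gives P* = 4 and Q* = 19.
The floor of 6 is above the equilibrium price 4, so it binds.
At P = 6: Qd = 47 - 7·6 = 5 and Qs = 8·6 - 13 = 35.
Producer surplus without the control is ½ · (4 - 1.625) · 19 = 22.5625.
With the floor, 5 units are sold at 6. The supply price at Q = 5 is 2.25, so PS = ½ · [(6 - 1.625) + (6 - 2.25)] · 5 = 20.3125.
Change in producer surplus = 20.3125 - 22.5625 = -2.25.

-2.25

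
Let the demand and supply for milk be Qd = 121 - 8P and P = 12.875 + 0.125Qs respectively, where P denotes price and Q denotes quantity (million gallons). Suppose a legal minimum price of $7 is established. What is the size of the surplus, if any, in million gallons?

Rearranging supply gives Qs = 8P - 103. Setting quantity demanded equal to quantity supplied, 121 - 8P = 8P - 103, gives P* = 14 and Q* = 9.
The floor of 7 is below the equilibrium price 14, so it is not binding; the market clears at P* = 14, Q* = 9.
Since the control does not bind, there is no surplus.

0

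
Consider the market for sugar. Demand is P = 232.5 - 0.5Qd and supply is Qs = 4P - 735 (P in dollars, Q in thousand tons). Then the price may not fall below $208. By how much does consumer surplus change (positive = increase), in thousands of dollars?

Rearranging demand gives Qd = 465 - 2P. In a free market, 465 - 2P = 4P - 735 gives the equilibrium P* = 200, Q* = 65.
The floor of 208 is above the equilibrium price 200, so it binds.
At P = 208: Qd = 465 - 2·208 = 49 and Qs = 4·208 - 735 = 97.
Consumer surplus without the control is ½ · (232.5 - 200) · 65 = 1056.25.
With the floor, consumers buy 49 units at 208, so CS = ½ · (232.5 - 208) · 49 = 600.25.
Change in consumer surplus = 600.25 - 1056.25 = -456.

-456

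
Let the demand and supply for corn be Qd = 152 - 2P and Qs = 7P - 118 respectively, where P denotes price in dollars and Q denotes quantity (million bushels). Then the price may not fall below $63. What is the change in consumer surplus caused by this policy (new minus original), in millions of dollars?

In a free market, 152 - 2P = 7P - 118 gives the equilibrium P* = 30, Q* = 92.
Because the floor (63) lies above the market-clearing price, it is binding.
At P = 63: Qd = 152 - 2·63 = 26 and Qs = 7·63 - 118 = 323.
Consumer surplus without the control is ½ · (76 - 30) · 92 = 2116.
With the floor, consumers buy 26 units at 63, so CS = ½ · (76 - 63) · 26 = 169.
Change in consumer surplus = 169 - 2116 = -1947.

-1947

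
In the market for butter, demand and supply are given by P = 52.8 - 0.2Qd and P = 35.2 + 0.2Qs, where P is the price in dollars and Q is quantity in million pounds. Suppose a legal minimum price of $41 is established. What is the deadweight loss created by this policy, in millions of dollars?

0

Rearranging demand gives Qd = 264 - 5P; rearranging supply gives Qs = 5P - 176. Without the control the market clears where 264 - 5P = 5P - 176, i.e. P* = 44 and Q* = 44.
Since 41 is below P* = 44, the floor does not bind and the free-market outcome prevails.
Since the control does not bind, no trades are prevented and deadweight loss is zero.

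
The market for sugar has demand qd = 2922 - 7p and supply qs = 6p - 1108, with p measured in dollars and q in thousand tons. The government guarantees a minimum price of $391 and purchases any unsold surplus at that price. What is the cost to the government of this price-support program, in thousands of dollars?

Setting quantity demanded equal to quantity supplied, 2922 - 7p = 6p - 1108, gives p* = 310 and q* = 752.
Since 391 > 310, the floor is binding.
At p = 391: qd = 2922 - 7·391 = 185 and qs = 6·391 - 1108 = 1238.
Surplus = qs - qd = 1053.
Government expenditure = surplus × support price = 1053 × 391 = 411723.

411723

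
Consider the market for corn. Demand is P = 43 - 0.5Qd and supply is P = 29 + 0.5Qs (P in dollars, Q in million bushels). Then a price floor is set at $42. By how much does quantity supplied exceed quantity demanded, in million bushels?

24

Rearranging demand gives Qd = 86 - 2P; rearranging supply gives Qs = 2P - 58. Equilibrium: 86 - 2P = 2P - 58, so 144 = 4P and P* = 36, Q* = 14.
The floor of 42 is above the equilibrium price 36, so it binds.
At P = 42: Qd = 86 - 2·42 = 2 and Qs = 2·42 - 58 = 26.
Surplus = Qs - Qd = 26 - 2 = 24.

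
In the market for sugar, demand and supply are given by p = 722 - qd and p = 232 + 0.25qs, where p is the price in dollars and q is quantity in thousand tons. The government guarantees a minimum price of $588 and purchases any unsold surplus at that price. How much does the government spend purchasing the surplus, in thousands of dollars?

Rearranging demand gives qd = 722 - p; rearranging supply gives qs = 4p - 928. Equilibrium: 722 - p = 4p - 928, so 1650 = 5p and p* = 330, q* = 392.
Because the floor (588) lies above the market-clearing price, it is binding.
At p = 588: qd = 722 - 588 = 134 and qs = 4·588 - 928 = 1424.
Surplus = qs - qd = 1290.
Government expenditure = surplus × support price = 1290 × 588 = 758520.

758520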